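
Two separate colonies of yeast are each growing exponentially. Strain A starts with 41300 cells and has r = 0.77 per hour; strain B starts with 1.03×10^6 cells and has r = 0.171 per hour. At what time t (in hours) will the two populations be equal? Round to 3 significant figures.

5.37 hours

Set 41300·e^(0.77t) = 1.03×10^6·e^(0.171t).
e^((0.77 − 0.171)t) = 1.03×10^6/41300 → e^(0.599·t) = 24.939.
0.599·t = ln(24.939) = 3.2165, so t = 3.2165/0.599 = 5.3697.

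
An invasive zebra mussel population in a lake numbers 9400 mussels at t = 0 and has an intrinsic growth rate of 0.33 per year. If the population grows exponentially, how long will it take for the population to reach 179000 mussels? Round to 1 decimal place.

8.9 years

Set N₀·e^(rt) = 179000: e^(0.33·t) = 179000/9400 = 19.043.
0.33·t = ln(19.043) = 2.9467, so t = 2.9467/0.33 = 8.9293.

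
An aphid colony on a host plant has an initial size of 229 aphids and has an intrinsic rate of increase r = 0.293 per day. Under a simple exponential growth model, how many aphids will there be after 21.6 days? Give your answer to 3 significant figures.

N(t) = N₀·e^(rt) = 229 × e^(0.293×21.6) = 229 × e^6.329.
e^6.329 ≈ 560.48, so N ≈ 229 × 560.48 = 128351.

128000 aphids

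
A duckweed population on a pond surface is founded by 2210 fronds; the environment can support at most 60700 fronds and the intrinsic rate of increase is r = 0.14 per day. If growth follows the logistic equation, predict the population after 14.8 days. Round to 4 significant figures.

14010 fronds

A = (K − N₀)/N₀ = (60700 − 2210)/2210 = 26.466.
N(t) = K/(1 + A·e^(−rt)) = 60700/(1 + 26.466×e^(−0.14×14.8)).
e^(−2.072) = 0.12593; denominator = 1 + 26.466×0.12593 = 4.333.
N = 60700/4.333 = 14008.9.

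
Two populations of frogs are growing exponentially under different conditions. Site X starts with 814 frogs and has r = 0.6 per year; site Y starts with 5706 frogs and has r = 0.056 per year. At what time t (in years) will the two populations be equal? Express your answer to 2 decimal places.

3.58 years

Set 814·e^(0.6t) = 5706·e^(0.056t).
e^((0.6 − 0.056)t) = 5706/814 → e^(0.544·t) = 7.0098.
0.544·t = ln(7.0098) = 1.9473, so t = 1.9473/0.544 = 3.5796.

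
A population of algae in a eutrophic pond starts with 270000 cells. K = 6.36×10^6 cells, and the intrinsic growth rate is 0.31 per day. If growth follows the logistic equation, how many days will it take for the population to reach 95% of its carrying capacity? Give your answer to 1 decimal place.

19.5 days

A = (K − N₀)/N₀ = (6.36×10^6 − 270000)/270000 = 22.556.
Solve 6.36×10^6/(1 + 22.556·e^(−0.31t)) = 6.042×10^6: 1 + 22.556·e^(−0.31t) = 1.0526, so e^(−0.31t) = 0.00233342.
−0.31·t = ln(0.00233342) = -6.0604, so t = 6.0604/0.31 = 19.55.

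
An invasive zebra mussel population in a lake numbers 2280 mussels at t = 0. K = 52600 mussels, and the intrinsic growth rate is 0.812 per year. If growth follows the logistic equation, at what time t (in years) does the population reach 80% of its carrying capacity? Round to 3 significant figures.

A = (K − N₀)/N₀ = (52600 − 2280)/2280 = 22.07.
Solve 52600/(1 + 22.07·e^(−0.812t)) = 42080: 1 + 22.07·e^(−0.812t) = 1.25, so e^(−0.812t) = 0.0113275.
−0.812·t = ln(0.0113275) = -4.4805, so t = 4.4805/0.812 = 5.5179.

5.52 years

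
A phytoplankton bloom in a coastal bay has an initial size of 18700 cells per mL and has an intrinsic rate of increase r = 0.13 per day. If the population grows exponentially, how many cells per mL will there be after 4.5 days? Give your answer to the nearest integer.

N(t) = N₀·e^(rt) = 18700 × e^(0.13×4.5) = 18700 × e^0.585.
e^0.585 ≈ 1.795, so N ≈ 18700 × 1.795 = 33566.3.

33566 cells per mL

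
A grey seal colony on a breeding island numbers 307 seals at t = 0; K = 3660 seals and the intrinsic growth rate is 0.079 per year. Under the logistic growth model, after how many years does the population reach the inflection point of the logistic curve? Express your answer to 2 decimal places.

30.26 years

Logistic growth is fastest at N = K/2 = 1830.
A = (K − N₀)/N₀ = 10.922. Set K/(1 + A·e^(−rt)) = K/2 → A·e^(−rt) = 1.
e^(−0.079t) = 1/10.922 = 0.0915598, so t = ln(10.922)/0.079 = 2.3908/0.079 = 30.263.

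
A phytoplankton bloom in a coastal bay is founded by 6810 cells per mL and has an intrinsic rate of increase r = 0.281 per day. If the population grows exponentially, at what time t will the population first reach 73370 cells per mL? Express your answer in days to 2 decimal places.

8.46 days

Set N₀·e^(rt) = 73370: e^(0.281·t) = 73370/6810 = 10.774.
0.281·t = ln(10.774) = 2.3771, so t = 2.3771/0.281 = 8.4595.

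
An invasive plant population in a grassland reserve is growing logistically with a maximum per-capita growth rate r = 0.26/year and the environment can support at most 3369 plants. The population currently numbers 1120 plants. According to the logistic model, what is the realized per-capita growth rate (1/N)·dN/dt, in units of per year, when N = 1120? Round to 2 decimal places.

0.17 per year

(1/N)·dN/dt = r(1 − N/K) = 0.26 × (1 − 1120/3369).
= 0.26 × 0.66756 = 0.17356.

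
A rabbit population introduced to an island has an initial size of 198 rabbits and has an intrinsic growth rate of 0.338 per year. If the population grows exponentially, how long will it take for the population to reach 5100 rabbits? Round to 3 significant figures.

9.61 years

Set N₀·e^(rt) = 5100: e^(0.338·t) = 5100/198 = 25.758.
0.338·t = ln(25.758) = 3.2487, so t = 3.2487/0.338 = 9.6116.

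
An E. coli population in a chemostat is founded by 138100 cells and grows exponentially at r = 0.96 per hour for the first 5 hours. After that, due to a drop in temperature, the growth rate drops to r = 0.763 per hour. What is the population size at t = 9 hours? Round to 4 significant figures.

Phase 1: N(5) = 138100·e^(0.96×5) = 138100·e^4.8 = 1.678059×10^7.
Phase 2 runs for 9 − 5 = 4 hours at r = 0.763.
N(9) = 1.678059×10^7·e^(0.763×4) = 1.678059×10^7·e^3.052 = 3.550373×10^8.

355000000 cells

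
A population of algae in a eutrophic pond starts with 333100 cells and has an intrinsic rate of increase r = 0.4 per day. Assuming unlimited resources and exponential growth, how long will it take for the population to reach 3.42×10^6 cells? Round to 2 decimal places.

5.82 days

Set N₀·e^(rt) = 3.42×10^6: e^(0.4·t) = 3.42×10^6/333100 = 10.267.
0.4·t = ln(10.267) = 2.329, so t = 2.329/0.4 = 5.8224.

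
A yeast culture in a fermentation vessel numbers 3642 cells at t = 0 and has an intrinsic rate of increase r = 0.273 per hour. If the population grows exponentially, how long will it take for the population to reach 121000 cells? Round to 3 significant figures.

12.8 hours

Set N₀·e^(rt) = 121000: e^(0.273·t) = 121000/3642 = 33.224.
0.273·t = ln(33.224) = 3.5033, so t = 3.5033/0.273 = 12.832.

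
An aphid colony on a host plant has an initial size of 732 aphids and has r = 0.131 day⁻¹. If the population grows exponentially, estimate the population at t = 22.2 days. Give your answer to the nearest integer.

N(t) = N₀·e^(rt) = 732 × e^(0.131×22.2) = 732 × e^2.908.
e^2.908 ≈ 18.324, so N ≈ 732 × 18.324 = 13413.

13413 aphids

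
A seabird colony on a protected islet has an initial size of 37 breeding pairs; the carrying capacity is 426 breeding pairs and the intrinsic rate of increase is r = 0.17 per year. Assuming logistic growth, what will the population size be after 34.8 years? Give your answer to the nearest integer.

A = (K − N₀)/N₀ = (426 − 37)/37 = 10.514.
N(t) = K/(1 + A·e^(−rt)) = 426/(1 + 10.514×e^(−0.17×34.8)).
e^(−5.916) = 0.002696; denominator = 1 + 10.514×0.002696 = 1.0283.
N = 426/1.0283 = 414.258.

414 breeding pairs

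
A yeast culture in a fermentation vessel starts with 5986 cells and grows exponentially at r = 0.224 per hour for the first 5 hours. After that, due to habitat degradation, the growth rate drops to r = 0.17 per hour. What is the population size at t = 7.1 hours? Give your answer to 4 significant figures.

26220 cells

Phase 1: N(5) = 5986·e^(0.224×5) = 5986·e^1.12 = 18346.2.
Phase 2 runs for 7.1 − 5 = 2.1 hours at r = 0.17.
N(7.1) = 18346.2·e^(0.17×2.1) = 18346.2·e^0.357 = 26217.4.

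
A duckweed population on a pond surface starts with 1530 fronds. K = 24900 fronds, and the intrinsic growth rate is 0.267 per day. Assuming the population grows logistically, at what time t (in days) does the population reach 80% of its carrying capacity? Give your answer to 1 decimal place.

15.4 days

A = (K − N₀)/N₀ = (24900 − 1530)/1530 = 15.275.
Solve 24900/(1 + 15.275·e^(−0.267t)) = 19920: 1 + 15.275·e^(−0.267t) = 1.25, so e^(−0.267t) = 0.0163671.
−0.267·t = ln(0.0163671) = -4.1125, so t = 4.1125/0.267 = 15.403.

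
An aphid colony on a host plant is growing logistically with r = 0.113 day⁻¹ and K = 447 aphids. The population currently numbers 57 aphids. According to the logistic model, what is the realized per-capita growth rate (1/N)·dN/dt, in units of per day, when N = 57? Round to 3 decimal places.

(1/N)·dN/dt = r(1 − N/K) = 0.113 × (1 − 57/447).
= 0.113 × 0.87248 = 0.098591.

0.099 per day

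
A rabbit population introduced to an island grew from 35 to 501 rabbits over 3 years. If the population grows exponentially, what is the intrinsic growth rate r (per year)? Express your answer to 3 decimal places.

0.887 per year

From N(t) = N₀·e^(rt): e^(r·3) = 501/35 = 14.314.
r·3 = ln(14.314) = 2.6613, so r = 2.6613/3 = 0.88709.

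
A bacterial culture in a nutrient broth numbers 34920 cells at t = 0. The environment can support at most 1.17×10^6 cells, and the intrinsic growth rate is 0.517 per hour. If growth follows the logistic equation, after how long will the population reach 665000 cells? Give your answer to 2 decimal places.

A = (K − N₀)/N₀ = (1.17×10^6 − 34920)/34920 = 32.505.
Solve 1.17×10^6/(1 + 32.505·e^(−0.517t)) = 665000: 1 + 32.505·e^(−0.517t) = 1.7594, so e^(−0.517t) = 0.0233624.
−0.517·t = ln(0.0233624) = -3.7566, so t = 3.7566/0.517 = 7.2662.

7.27 hours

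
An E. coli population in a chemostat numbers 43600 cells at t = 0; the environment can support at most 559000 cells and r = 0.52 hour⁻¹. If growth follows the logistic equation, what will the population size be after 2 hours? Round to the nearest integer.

A = (K − N₀)/N₀ = (559000 − 43600)/43600 = 11.821.
N(t) = K/(1 + A·e^(−rt)) = 559000/(1 + 11.821×e^(−0.52×2)).
e^(−1.04) = 0.35345; denominator = 1 + 11.821×0.35345 = 5.1782.
N = 559000/5.1782 = 107952.

107952 cells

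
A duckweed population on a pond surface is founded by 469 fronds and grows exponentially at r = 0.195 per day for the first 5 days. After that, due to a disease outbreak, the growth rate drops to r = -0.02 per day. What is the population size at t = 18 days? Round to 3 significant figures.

959 fronds

Phase 1: N(5) = 469·e^(0.195×5) = 469·e^0.975 = 1243.4.
Phase 2 runs for 18 − 5 = 13 days at r = -0.02.
N(18) = 1243.4·e^(-0.02×13) = 1243.4·e^-0.26 = 958.724.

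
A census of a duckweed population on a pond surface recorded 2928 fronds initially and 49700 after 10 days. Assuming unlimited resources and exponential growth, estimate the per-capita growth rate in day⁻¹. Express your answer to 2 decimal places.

From N(t) = N₀·e^(rt): e^(r·10) = 49700/2928 = 16.974.
r·10 = ln(16.974) = 2.8317, so r = 2.8317/10 = 0.28317.

0.28 per day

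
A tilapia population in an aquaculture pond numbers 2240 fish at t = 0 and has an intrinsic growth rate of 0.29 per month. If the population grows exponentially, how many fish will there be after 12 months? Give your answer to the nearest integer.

N(t) = N₀·e^(rt) = 2240 × e^(0.29×12) = 2240 × e^3.48.
e^3.48 ≈ 32.46, so N ≈ 2240 × 32.46 = 72709.8.

72710 fish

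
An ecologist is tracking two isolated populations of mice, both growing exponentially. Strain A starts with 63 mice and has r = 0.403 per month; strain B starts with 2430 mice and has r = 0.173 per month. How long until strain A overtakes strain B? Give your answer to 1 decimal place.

Set 63·e^(0.403t) = 2430·e^(0.173t).
e^((0.403 − 0.173)t) = 2430/63 → e^(0.23·t) = 38.571.
0.23·t = ln(38.571) = 3.6525, so t = 3.6525/0.23 = 15.88.

15.9 months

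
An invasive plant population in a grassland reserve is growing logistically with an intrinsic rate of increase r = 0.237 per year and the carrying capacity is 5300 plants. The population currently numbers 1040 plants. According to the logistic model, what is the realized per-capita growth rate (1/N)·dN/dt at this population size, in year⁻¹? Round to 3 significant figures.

(1/N)·dN/dt = r(1 − N/K) = 0.237 × (1 − 1040/5300).
= 0.237 × 0.80377 = 0.19049.

0.190 per year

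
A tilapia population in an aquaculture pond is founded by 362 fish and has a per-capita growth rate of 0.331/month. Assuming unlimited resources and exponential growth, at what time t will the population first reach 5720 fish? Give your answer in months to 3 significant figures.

Set N₀·e^(rt) = 5720: e^(0.331·t) = 5720/362 = 15.801.
0.331·t = ln(15.801) = 2.7601, so t = 2.7601/0.331 = 8.3386.

8.34 months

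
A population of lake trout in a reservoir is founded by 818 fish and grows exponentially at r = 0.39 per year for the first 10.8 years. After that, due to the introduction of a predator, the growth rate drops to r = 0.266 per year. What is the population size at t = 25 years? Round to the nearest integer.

Phase 1: N(10.8) = 818·e^(0.39×10.8) = 818·e^4.212 = 55208.
Phase 2 runs for 25 − 10.8 = 14.2 years at r = 0.266.
N(25) = 55208·e^(0.266×14.2) = 55208·e^3.777 = 2.41223×10^6.

2412230 fish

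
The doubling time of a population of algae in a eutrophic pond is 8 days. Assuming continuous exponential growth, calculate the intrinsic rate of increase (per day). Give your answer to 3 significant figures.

r = ln(2)/t_d = 0.6931/8 = 0.086643.

0.0866 per day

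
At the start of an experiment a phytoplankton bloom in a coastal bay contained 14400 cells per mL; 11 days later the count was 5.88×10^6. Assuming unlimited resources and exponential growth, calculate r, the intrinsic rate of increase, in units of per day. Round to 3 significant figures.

From N(t) = N₀·e^(rt): e^(r·11) = 5.88×10^6/14400 = 408.33.
r·11 = ln(408.33) = 6.0121, so r = 6.0121/11 = 0.54655.

0.547 per day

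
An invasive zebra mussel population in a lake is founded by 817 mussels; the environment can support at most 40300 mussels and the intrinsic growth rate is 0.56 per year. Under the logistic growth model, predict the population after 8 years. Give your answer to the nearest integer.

26039 mussels

A = (K − N₀)/N₀ = (40300 − 817)/817 = 48.327.
N(t) = K/(1 + A·e^(−rt)) = 40300/(1 + 48.327×e^(−0.56×8)).
e^(−4.48) = 0.011333; denominator = 1 + 48.327×0.011333 = 1.5477.
N = 40300/1.5477 = 26038.5.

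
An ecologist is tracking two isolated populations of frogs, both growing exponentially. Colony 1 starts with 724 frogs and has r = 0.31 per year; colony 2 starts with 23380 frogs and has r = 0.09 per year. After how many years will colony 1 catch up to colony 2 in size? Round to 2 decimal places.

15.79 years

Set 724·e^(0.31t) = 23380·e^(0.09t).
e^((0.31 − 0.09)t) = 23380/724 → e^(0.22·t) = 32.293.
0.22·t = ln(32.293) = 3.4748, so t = 3.4748/0.22 = 15.795.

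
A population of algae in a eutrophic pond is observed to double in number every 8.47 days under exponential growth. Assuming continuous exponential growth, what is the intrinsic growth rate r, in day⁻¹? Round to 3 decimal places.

r = ln(2)/t_d = 0.6931/8.47 = 0.081836.

0.082 per day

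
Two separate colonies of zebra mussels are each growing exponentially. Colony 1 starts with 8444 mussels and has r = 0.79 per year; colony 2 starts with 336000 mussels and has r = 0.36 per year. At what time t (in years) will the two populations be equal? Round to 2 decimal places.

Set 8444·e^(0.79t) = 336000·e^(0.36t).
e^((0.79 − 0.36)t) = 336000/8444 → e^(0.43·t) = 39.792.
0.43·t = ln(39.792) = 3.6837, so t = 3.6837/0.43 = 8.5666.

8.57 years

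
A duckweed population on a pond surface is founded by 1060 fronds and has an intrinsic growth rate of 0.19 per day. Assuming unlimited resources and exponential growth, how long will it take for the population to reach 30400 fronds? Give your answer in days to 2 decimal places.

17.66 days

Set N₀·e^(rt) = 30400: e^(0.19·t) = 30400/1060 = 28.679.
0.19·t = ln(28.679) = 3.3562, so t = 3.3562/0.19 = 17.664.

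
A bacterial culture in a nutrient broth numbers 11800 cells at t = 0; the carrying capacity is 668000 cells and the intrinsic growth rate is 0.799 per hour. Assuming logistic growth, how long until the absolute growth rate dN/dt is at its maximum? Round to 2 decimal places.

5.03 hours

Logistic growth is fastest at N = K/2 = 334000.
A = (K − N₀)/N₀ = 55.61. Set K/(1 + A·e^(−rt)) = K/2 → A·e^(−rt) = 1.
e^(−0.799t) = 1/55.61 = 0.0179823, so t = ln(55.61)/0.799 = 4.0184/0.799 = 5.0292.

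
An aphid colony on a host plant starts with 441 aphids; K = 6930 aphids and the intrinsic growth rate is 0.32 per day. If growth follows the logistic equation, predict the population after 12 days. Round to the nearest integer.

A = (K − N₀)/N₀ = (6930 − 441)/441 = 14.714.
N(t) = K/(1 + A·e^(−rt)) = 6930/(1 + 14.714×e^(−0.32×12)).
e^(−3.84) = 0.021494; denominator = 1 + 14.714×0.021494 = 1.3163.
N = 6930/1.3163 = 5264.91.

5265 aphids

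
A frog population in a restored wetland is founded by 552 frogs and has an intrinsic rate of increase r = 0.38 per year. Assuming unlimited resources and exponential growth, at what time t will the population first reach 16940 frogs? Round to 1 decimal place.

Set N₀·e^(rt) = 16940: e^(0.38·t) = 16940/552 = 30.688.
0.38·t = ln(30.688) = 3.4239, so t = 3.4239/0.38 = 9.0102.

9.0 years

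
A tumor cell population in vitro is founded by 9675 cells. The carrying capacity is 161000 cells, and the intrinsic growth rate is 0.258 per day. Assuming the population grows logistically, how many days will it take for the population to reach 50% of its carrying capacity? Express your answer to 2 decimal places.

A = (K − N₀)/N₀ = (161000 − 9675)/9675 = 15.641.
Solve 161000/(1 + 15.641·e^(−0.258t)) = 80500: 1 + 15.641·e^(−0.258t) = 2, so e^(−0.258t) = 0.0639352.
−0.258·t = ln(0.0639352) = -2.7499, so t = 2.7499/0.258 = 10.658.

10.66 days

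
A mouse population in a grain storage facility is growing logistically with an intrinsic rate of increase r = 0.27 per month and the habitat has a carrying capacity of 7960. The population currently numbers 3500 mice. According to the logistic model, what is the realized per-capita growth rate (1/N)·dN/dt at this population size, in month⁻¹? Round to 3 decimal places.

(1/N)·dN/dt = r(1 − N/K) = 0.27 × (1 − 3500/7960).
= 0.27 × 0.5603 = 0.15128.

0.151 per month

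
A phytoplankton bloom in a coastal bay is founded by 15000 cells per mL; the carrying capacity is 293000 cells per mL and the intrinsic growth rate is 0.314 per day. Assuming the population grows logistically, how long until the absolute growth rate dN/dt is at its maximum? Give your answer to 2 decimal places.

Logistic growth is fastest at N = K/2 = 146500.
A = (K − N₀)/N₀ = 18.533. Set K/(1 + A·e^(−rt)) = K/2 → A·e^(−rt) = 1.
e^(−0.314t) = 1/18.533 = 0.0539568, so t = ln(18.533)/0.314 = 2.9196/0.314 = 9.298.

9.30 days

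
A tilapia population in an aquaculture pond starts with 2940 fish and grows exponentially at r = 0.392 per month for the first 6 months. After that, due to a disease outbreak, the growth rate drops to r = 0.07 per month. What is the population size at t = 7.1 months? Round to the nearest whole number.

Phase 1: N(6) = 2940·e^(0.392×6) = 2940·e^2.352 = 30889.3.
Phase 2 runs for 7.1 − 6 = 1.1 months at r = 0.07.
N(7.1) = 30889.3·e^(0.07×1.1) = 30889.3·e^0.077 = 33361.7.

33362 fish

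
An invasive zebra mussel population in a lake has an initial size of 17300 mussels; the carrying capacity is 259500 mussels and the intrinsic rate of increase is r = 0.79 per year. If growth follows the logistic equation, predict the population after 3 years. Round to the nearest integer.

112399 mussels

A = (K − N₀)/N₀ = (259500 − 17300)/17300 = 14.
N(t) = K/(1 + A·e^(−rt)) = 259500/(1 + 14×e^(−0.79×3)).
e^(−2.37) = 0.093481; denominator = 1 + 14×0.093481 = 2.3087.
N = 259500/2.3087 = 112399.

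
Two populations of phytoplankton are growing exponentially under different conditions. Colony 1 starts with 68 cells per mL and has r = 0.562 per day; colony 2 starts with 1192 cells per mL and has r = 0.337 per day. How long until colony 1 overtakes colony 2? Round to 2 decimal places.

12.73 days

Set 68·e^(0.562t) = 1192·e^(0.337t).
e^((0.562 − 0.337)t) = 1192/68 → e^(0.225·t) = 17.529.
0.225·t = ln(17.529) = 2.8639, so t = 2.8639/0.225 = 12.728.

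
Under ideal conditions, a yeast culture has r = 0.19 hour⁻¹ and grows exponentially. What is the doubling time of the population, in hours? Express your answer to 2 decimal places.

3.65 hours

Doubling time t_d = ln(2)/r = 0.6931/0.19 = 3.6481.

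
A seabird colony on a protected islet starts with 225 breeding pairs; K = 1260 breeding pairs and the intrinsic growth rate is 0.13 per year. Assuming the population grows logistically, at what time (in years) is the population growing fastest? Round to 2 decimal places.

Logistic growth is fastest at N = K/2 = 630.
A = (K − N₀)/N₀ = 4.6. Set K/(1 + A·e^(−rt)) = K/2 → A·e^(−rt) = 1.
e^(−0.13t) = 1/4.6 = 0.217391, so t = ln(4.6)/0.13 = 1.5261/0.13 = 11.739.

11.74 years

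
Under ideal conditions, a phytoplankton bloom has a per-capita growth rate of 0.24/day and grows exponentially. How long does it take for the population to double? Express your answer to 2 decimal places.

2.89 days

Doubling time t_d = ln(2)/r = 0.6931/0.24 = 2.8881.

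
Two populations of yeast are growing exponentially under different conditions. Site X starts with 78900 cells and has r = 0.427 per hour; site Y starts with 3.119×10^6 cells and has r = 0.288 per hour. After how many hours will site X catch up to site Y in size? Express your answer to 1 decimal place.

26.5 hours

Set 78900·e^(0.427t) = 3.119×10^6·e^(0.288t).
e^((0.427 − 0.288)t) = 3.119×10^6/78900 → e^(0.139·t) = 39.531.
0.139·t = ln(39.531) = 3.6771, so t = 3.6771/0.139 = 26.454.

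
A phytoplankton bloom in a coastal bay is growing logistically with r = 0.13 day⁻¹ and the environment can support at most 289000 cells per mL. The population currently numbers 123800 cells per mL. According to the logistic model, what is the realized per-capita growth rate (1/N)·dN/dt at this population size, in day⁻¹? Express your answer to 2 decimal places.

0.07 per day

(1/N)·dN/dt = r(1 − N/K) = 0.13 × (1 − 123800/289000).
= 0.13 × 0.57163 = 0.074311.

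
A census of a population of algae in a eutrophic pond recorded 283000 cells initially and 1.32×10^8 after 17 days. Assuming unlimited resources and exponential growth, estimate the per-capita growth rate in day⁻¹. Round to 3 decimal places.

From N(t) = N₀·e^(rt): e^(r·17) = 1.32×10^8/283000 = 466.43.
r·17 = ln(466.43) = 6.1451, so r = 6.1451/17 = 0.36148.

0.361 per day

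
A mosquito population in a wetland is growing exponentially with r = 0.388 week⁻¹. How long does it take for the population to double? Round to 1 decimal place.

1.8 weeks

Doubling time t_d = ln(2)/r = 0.6931/0.388 = 1.7865.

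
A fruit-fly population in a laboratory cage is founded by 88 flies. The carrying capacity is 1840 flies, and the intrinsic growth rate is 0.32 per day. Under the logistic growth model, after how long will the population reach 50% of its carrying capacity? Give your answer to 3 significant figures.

9.35 days

A = (K − N₀)/N₀ = (1840 − 88)/88 = 19.909.
Solve 1840/(1 + 19.909·e^(−0.32t)) = 920: 1 + 19.909·e^(−0.32t) = 2, so e^(−0.32t) = 0.0502283.
−0.32·t = ln(0.0502283) = -2.9912, so t = 2.9912/0.32 = 9.3474.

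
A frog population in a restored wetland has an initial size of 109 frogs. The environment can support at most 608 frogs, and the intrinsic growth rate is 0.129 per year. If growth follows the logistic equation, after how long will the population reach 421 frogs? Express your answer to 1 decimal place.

A = (K − N₀)/N₀ = (608 − 109)/109 = 4.578.
Solve 608/(1 + 4.578·e^(−0.129t)) = 421: 1 + 4.578·e^(−0.129t) = 1.4442, so e^(−0.129t) = 0.0970254.
−0.129·t = ln(0.0970254) = -2.3328, so t = 2.3328/0.129 = 18.084.

18.1 years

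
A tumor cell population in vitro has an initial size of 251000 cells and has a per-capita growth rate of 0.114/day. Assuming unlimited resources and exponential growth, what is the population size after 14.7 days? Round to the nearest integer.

N(t) = N₀·e^(rt) = 251000 × e^(0.114×14.7) = 251000 × e^1.676.
e^1.676 ≈ 5.3431, so N ≈ 251000 × 5.3431 = 1.34111×10^6.

1341110 cells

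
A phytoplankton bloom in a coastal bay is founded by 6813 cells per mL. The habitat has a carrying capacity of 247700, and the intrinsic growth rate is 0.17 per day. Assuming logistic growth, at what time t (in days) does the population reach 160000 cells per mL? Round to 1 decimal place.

24.5 days

A = (K − N₀)/N₀ = (247700 − 6813)/6813 = 35.357.
Solve 247700/(1 + 35.357·e^(−0.17t)) = 160000: 1 + 35.357·e^(−0.17t) = 1.5481, so e^(−0.17t) = 0.0155026.
−0.17·t = ln(0.0155026) = -4.1667, so t = 4.1667/0.17 = 24.51.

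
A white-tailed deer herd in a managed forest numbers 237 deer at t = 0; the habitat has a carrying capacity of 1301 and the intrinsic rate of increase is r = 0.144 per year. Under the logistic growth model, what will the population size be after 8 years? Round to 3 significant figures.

538 deer

A = (K − N₀)/N₀ = (1301 − 237)/237 = 4.4895.
N(t) = K/(1 + A·e^(−rt)) = 1301/(1 + 4.4895×e^(−0.144×8)).
e^(−1.152) = 0.316; denominator = 1 + 4.4895×0.316 = 2.4187.
N = 1301/2.4187 = 537.896.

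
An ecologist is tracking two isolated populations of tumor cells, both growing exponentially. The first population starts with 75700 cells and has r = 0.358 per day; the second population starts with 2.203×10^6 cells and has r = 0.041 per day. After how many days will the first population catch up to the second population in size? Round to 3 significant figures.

10.6 days

Set 75700·e^(0.358t) = 2.203×10^6·e^(0.041t).
e^((0.358 − 0.041)t) = 2.203×10^6/75700 → e^(0.317·t) = 29.102.
0.317·t = ln(29.102) = 3.3708, so t = 3.3708/0.317 = 10.633.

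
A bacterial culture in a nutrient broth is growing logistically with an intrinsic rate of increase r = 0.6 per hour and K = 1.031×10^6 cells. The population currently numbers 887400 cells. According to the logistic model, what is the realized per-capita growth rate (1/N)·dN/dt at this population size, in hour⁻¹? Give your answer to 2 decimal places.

0.08 per hour

(1/N)·dN/dt = r(1 − N/K) = 0.6 × (1 − 887400/1.031×10^6).
= 0.6 × 0.13928 = 0.083569.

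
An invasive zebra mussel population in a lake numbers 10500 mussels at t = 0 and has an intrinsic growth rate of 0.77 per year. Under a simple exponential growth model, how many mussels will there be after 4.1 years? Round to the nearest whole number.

N(t) = N₀·e^(rt) = 10500 × e^(0.77×4.1) = 10500 × e^3.157.
e^3.157 ≈ 23.5, so N ≈ 10500 × 23.5 = 246750.

246750 mussels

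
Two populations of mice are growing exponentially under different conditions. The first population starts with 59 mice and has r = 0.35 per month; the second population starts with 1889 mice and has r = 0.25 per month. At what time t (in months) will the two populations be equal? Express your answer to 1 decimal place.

34.7 months

Set 59·e^(0.35t) = 1889·e^(0.25t).
e^((0.35 − 0.25)t) = 1889/59 → e^(0.1·t) = 32.017.
0.1·t = ln(32.017) = 3.4663, so t = 3.4663/0.1 = 34.663.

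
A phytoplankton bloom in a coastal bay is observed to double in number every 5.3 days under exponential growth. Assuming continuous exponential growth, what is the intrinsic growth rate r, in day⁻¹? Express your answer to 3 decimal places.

0.131 per day

r = ln(2)/t_d = 0.6931/5.3 = 0.13078.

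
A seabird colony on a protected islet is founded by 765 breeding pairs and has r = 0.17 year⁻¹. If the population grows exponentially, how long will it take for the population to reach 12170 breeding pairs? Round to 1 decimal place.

Set N₀·e^(rt) = 12170: e^(0.17·t) = 12170/765 = 15.908.
0.17·t = ln(15.908) = 2.7669, so t = 2.7669/0.17 = 16.276.

16.3 years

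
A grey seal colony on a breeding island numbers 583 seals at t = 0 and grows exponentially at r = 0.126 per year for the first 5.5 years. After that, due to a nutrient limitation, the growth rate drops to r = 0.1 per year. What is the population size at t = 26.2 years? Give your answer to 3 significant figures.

Phase 1: N(5.5) = 583·e^(0.126×5.5) = 583·e^0.693 = 1165.83.
Phase 2 runs for 26.2 − 5.5 = 20.7 years at r = 0.1.
N(26.2) = 1165.83·e^(0.1×20.7) = 1165.83·e^2.07 = 9238.98.

9240 seals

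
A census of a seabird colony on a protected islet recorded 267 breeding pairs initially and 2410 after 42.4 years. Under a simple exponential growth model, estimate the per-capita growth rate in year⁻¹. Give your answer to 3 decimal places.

0.052 per year

From N(t) = N₀·e^(rt): e^(r·42.4) = 2410/267 = 9.0262.
r·42.4 = ln(9.0262) = 2.2001, so r = 2.2001/42.4 = 0.05189.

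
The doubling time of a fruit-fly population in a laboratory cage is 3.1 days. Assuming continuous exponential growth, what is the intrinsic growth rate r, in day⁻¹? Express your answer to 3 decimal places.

r = ln(2)/t_d = 0.6931/3.1 = 0.2236.

0.224 per day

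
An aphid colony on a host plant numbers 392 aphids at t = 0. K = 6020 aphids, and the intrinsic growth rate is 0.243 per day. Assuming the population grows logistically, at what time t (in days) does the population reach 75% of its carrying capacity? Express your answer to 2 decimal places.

15.49 days

A = (K − N₀)/N₀ = (6020 − 392)/392 = 14.357.
Solve 6020/(1 + 14.357·e^(−0.243t)) = 4515: 1 + 14.357·e^(−0.243t) = 1.3333, so e^(−0.243t) = 0.0232172.
−0.243·t = ln(0.0232172) = -3.7629, so t = 3.7629/0.243 = 15.485.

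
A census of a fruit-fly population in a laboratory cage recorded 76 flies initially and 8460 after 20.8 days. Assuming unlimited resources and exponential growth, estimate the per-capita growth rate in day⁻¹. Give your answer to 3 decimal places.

From N(t) = N₀·e^(rt): e^(r·20.8) = 8460/76 = 111.32.
r·20.8 = ln(111.32) = 4.7124, so r = 4.7124/20.8 = 0.22656.

0.227 per day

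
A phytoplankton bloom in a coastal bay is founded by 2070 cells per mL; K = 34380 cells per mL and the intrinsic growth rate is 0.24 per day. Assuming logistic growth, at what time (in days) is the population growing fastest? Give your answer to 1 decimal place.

11.4 days

Logistic growth is fastest at N = K/2 = 17190.
A = (K − N₀)/N₀ = 15.609. Set K/(1 + A·e^(−rt)) = K/2 → A·e^(−rt) = 1.
e^(−0.24t) = 1/15.609 = 0.0640669, so t = ln(15.609)/0.24 = 2.7478/0.24 = 11.449.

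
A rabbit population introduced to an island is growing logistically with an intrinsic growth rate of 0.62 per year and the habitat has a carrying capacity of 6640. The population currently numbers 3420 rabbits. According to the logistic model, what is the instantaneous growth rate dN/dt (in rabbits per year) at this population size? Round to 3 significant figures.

dN/dt = rN(1 − N/K) = 0.62 × 3420 × (1 − 3420/6640).
1 − 3420/6640 = 0.48494; dN/dt = 0.62 × 3420 × 0.48494 = 1028.3.

1030 rabbits per year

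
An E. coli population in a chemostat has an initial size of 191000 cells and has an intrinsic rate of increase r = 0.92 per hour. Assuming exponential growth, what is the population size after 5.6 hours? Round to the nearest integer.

N(t) = N₀·e^(rt) = 191000 × e^(0.92×5.6) = 191000 × e^5.152.
e^5.152 ≈ 172.78, so N ≈ 191000 × 172.78 = 3.300035×10^7.

33000349 cells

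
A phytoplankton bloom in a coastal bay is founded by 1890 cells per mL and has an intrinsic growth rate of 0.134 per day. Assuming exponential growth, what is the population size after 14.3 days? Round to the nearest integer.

12843 cells per mL

N(t) = N₀·e^(rt) = 1890 × e^(0.134×14.3) = 1890 × e^1.916.
e^1.916 ≈ 6.7951, so N ≈ 1890 × 6.7951 = 12842.7.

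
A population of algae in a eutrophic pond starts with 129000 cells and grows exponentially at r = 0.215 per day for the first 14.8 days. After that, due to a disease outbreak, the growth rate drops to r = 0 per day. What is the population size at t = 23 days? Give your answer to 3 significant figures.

3110000 cells

Phase 1: N(14.8) = 129000·e^(0.215×14.8) = 129000·e^3.182 = 3.108241×10^6.
Phase 2 runs for 23 − 14.8 = 8.2 days at r = 0.
N(23) = 3.108241×10^6·e^(0×8.2) = 3.108241×10^6·e^-0 = 3.108241×10^6.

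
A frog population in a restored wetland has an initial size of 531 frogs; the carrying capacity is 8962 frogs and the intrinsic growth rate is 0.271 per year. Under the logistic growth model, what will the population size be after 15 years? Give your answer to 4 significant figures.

7043 frogs

A = (K − N₀)/N₀ = (8962 − 531)/531 = 15.878.
N(t) = K/(1 + A·e^(−rt)) = 8962/(1 + 15.878×e^(−0.271×15)).
e^(−4.065) = 0.017163; denominator = 1 + 15.878×0.017163 = 1.2725.
N = 8962/1.2725 = 7042.79.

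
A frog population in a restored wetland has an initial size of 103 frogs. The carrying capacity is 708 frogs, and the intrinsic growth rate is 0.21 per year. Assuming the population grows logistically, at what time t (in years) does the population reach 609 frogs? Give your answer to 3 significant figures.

17.1 years

A = (K − N₀)/N₀ = (708 − 103)/103 = 5.8738.
Solve 708/(1 + 5.8738·e^(−0.21t)) = 609: 1 + 5.8738·e^(−0.21t) = 1.1626, so e^(−0.21t) = 0.0276758.
−0.21·t = ln(0.0276758) = -3.5872, so t = 3.5872/0.21 = 17.082.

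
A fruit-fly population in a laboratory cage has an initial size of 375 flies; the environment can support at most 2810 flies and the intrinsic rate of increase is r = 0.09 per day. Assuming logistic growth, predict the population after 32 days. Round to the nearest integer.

2059 flies

A = (K − N₀)/N₀ = (2810 − 375)/375 = 6.4933.
N(t) = K/(1 + A·e^(−rt)) = 2810/(1 + 6.4933×e^(−0.09×32)).
e^(−2.88) = 0.056135; denominator = 1 + 6.4933×0.056135 = 1.3645.
N = 2810/1.3645 = 2059.36.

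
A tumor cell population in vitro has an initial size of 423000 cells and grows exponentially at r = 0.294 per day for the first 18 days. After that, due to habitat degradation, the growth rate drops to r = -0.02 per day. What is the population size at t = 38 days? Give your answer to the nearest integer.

56351953 cells

Phase 1: N(18) = 423000·e^(0.294×18) = 423000·e^5.292 = 8.406724×10^7.
Phase 2 runs for 38 − 18 = 20 days at r = -0.02.
N(38) = 8.406724×10^7·e^(-0.02×20) = 8.406724×10^7·e^-0.4 = 5.635195×10^7.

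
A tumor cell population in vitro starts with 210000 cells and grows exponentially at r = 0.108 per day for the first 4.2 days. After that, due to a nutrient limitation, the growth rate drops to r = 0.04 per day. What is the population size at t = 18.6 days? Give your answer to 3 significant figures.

588000 cells

Phase 1: N(4.2) = 210000·e^(0.108×4.2) = 210000·e^0.4536 = 330533.
Phase 2 runs for 18.6 − 4.2 = 14.4 days at r = 0.04.
N(18.6) = 330533·e^(0.04×14.4) = 330533·e^0.576 = 587989.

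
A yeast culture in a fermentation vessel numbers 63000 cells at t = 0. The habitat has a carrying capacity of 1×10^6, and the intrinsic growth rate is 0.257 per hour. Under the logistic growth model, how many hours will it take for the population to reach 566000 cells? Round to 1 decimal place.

A = (K − N₀)/N₀ = (1×10^6 − 63000)/63000 = 14.873.
Solve 1×10^6/(1 + 14.873·e^(−0.257t)) = 566000: 1 + 14.873·e^(−0.257t) = 1.7668, so e^(−0.257t) = 0.0515554.
−0.257·t = ln(0.0515554) = -2.9651, so t = 2.9651/0.257 = 11.537.

11.5 hours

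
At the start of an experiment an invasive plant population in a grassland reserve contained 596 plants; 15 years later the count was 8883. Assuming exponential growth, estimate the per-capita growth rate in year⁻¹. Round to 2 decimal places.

From N(t) = N₀·e^(rt): e^(r·15) = 8883/596 = 14.904.
r·15 = ln(14.904) = 2.7017, so r = 2.7017/15 = 0.18011.

0.18 per year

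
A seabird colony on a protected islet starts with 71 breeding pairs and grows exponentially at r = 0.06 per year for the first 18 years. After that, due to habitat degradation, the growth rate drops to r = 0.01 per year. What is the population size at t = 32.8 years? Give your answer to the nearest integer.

Phase 1: N(18) = 71·e^(0.06×18) = 71·e^1.08 = 209.072.
Phase 2 runs for 32.8 − 18 = 14.8 years at r = 0.01.
N(32.8) = 209.072·e^(0.01×14.8) = 209.072·e^0.148 = 242.422.

242 breeding pairs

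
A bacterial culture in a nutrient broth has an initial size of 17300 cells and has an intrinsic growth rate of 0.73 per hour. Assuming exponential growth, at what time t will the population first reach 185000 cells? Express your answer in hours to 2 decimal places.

3.25 hours

Set N₀·e^(rt) = 185000: e^(0.73·t) = 185000/17300 = 10.694.
0.73·t = ln(10.694) = 2.3696, so t = 2.3696/0.73 = 3.2461.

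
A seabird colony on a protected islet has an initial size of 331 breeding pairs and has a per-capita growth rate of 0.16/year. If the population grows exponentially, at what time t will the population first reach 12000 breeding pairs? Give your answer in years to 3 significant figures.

22.4 years

Set N₀·e^(rt) = 12000: e^(0.16·t) = 12000/331 = 36.254.
0.16·t = ln(36.254) = 3.5905, so t = 3.5905/0.16 = 22.441.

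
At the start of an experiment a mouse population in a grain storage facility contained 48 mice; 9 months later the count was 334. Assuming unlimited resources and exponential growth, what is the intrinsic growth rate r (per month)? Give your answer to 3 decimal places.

0.216 per month

From N(t) = N₀·e^(rt): e^(r·9) = 334/48 = 6.9583.
r·9 = ln(6.9583) = 1.9399, so r = 1.9399/9 = 0.21555.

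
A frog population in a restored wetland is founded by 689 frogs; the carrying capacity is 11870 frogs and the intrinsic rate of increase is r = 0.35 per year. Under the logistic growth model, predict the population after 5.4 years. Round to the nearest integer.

A = (K − N₀)/N₀ = (11870 − 689)/689 = 16.228.
N(t) = K/(1 + A·e^(−rt)) = 11870/(1 + 16.228×e^(−0.35×5.4)).
e^(−1.89) = 0.15107; denominator = 1 + 16.228×0.15107 = 3.4516.
N = 11870/3.4516 = 3439.01.

3439 frogs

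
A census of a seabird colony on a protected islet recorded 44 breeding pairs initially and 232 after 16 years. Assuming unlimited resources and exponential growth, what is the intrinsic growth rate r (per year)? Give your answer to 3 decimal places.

0.104 per year

From N(t) = N₀·e^(rt): e^(r·16) = 232/44 = 5.2727.
r·16 = ln(5.2727) = 1.6625, so r = 1.6625/16 = 0.10391.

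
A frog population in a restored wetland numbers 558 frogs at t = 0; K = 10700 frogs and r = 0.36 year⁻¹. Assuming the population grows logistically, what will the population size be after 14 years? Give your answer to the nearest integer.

A = (K − N₀)/N₀ = (10700 − 558)/558 = 18.176.
N(t) = K/(1 + A·e^(−rt)) = 10700/(1 + 18.176×e^(−0.36×14)).
e^(−5.04) = 0.0064737; denominator = 1 + 18.176×0.0064737 = 1.1177.
N = 10700/1.1177 = 9573.54.

9574 frogs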